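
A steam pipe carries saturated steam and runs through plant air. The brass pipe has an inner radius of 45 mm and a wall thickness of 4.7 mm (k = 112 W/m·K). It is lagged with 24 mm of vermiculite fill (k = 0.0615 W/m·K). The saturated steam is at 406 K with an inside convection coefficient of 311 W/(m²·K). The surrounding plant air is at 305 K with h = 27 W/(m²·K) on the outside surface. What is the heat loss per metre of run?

Treating each annulus and film as a series resistance:
R_inner film = 1/(h_i·2πr₁L) = 1/(311×2π×0.045×1) = 0.01137 K/W
R_brass pipe wall = ln(49.7/45)/(2π×112×1) = 1.412×10^-4 K/W
R_vermiculite fill = ln(73.7/49.7)/(2π×0.0615×1) = 1.02 K/W
R_outer film = 1/(h_o·2πr_oL) = 1/(27×2π×0.0737×1) = 0.07998 K/W
R_total = 1.111 K/W
Q = ΔT/R_total = 101/1.111

q′ ≈ 90.9 W/m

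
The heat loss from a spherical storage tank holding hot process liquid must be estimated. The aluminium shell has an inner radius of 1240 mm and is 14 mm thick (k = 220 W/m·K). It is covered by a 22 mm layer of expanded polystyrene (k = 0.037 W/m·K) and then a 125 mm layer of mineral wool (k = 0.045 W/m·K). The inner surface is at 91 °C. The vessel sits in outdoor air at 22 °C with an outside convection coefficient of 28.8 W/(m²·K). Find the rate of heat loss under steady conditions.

Q ≈ 446 W

Radial (spherical) resistances in series:
R_aluminium shell = (1/1.24 − 1/1.254)/(4π×220) = 3.257×10^-6 K/W
R_expanded polystyrene = (1/1.254 − 1/1.276)/(4π×0.037) = 0.02957 K/W
R_mineral wool = (1/1.276 − 1/1.401)/(4π×0.045) = 0.1237 K/W
R_outer film = 1/(h·4πr_o²) = 1/(28.8×4π×1.401²) = 0.001408 K/W
R_total = 0.1546 K/W
Q = ΔT/R_total = 69/0.1546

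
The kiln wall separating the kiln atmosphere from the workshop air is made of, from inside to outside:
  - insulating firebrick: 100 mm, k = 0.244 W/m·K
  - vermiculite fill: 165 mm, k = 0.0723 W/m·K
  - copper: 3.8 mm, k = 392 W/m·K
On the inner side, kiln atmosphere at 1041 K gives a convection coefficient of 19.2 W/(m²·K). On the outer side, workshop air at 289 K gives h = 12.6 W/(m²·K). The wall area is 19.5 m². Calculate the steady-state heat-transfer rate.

Q ≈ 5190 W

Using the resistance-network approach (series):
R_inner film = 1/(h_i·A) = 1/(19.2×19.5) = 0.002671 K/W
R_insulating firebrick = L/(kA) = 0.1/(0.244×19.5) = 0.02102 K/W
R_vermiculite fill = L/(kA) = 0.165/(0.0723×19.5) = 0.117 K/W
R_copper = L/(kA) = 0.0038/(392×19.5) = 4.971×10^-7 K/W
R_outer film = 1/(h_o·A) = 1/(12.6×19.5) = 0.00407 K/W
R_total = 0.1448 K/W
Q = ΔT / R_total = 752 / 0.1448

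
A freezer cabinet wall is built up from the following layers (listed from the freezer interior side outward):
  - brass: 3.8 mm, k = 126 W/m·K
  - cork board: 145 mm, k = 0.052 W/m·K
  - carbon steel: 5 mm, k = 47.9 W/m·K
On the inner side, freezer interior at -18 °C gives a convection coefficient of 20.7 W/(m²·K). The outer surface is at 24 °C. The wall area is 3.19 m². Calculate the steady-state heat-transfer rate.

Q ≈ 47.2 W

Thermal resistances in series:
R_inner film = 1/(h_i·A) = 1/(20.7×3.19) = 0.01514 K/W
R_brass = L/(kA) = 0.0038/(126×3.19) = 9.454×10^-6 K/W
R_cork board = L/(kA) = 0.145/(0.052×3.19) = 0.8741 K/W
R_carbon steel = L/(kA) = 0.005/(47.9×3.19) = 3.272×10^-5 K/W
R_total = 0.8893 K/W
Q = ΔT / R_total = 42 / 0.8893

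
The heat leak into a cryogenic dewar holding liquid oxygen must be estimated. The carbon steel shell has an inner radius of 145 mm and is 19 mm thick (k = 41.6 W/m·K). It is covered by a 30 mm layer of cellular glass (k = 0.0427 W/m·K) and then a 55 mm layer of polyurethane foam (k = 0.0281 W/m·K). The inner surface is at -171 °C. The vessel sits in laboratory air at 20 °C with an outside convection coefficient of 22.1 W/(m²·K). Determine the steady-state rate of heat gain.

Q ≈ 37.9 W

For a spherical shell R = (1/r₁ − 1/r₂)/(4πk); film R = 1/(h·4πr²). In series:
R_carbon steel shell = (1/0.145 − 1/0.164)/(4π×41.6) = 0.001528 K/W
R_cellular glass = (1/0.164 − 1/0.194)/(4π×0.0427) = 1.757 K/W
R_polyurethane foam = (1/0.194 − 1/0.249)/(4π×0.0281) = 3.224 K/W
R_outer film = 1/(h·4πr_o²) = 1/(22.1×4π×0.249²) = 0.05808 K/W
R_total = 5.041 K/W
Q = ΔT/R_total = 191/5.041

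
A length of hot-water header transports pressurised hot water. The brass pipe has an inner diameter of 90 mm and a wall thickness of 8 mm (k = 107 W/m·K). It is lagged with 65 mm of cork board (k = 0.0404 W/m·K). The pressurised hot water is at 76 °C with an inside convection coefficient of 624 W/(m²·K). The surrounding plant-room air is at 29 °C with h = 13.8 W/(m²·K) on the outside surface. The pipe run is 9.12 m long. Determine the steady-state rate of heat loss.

Q ≈ 132 W

Per-layer cylindrical resistances, series-summed:
R_inner film = 1/(h_i·2πr₁L) = 1/(624×2π×0.045×9.12) = 6.215×10^-4 K/W
R_brass pipe wall = ln(53/45)/(2π×107×9.12) = 2.669×10^-5 K/W
R_cork board = ln(118/53)/(2π×0.0404×9.12) = 0.3457 K/W
R_outer film = 1/(h_o·2πr_oL) = 1/(13.8×2π×0.118×9.12) = 0.01072 K/W
R_total = 0.3571 K/W
Q = ΔT/R_total = 47/0.3571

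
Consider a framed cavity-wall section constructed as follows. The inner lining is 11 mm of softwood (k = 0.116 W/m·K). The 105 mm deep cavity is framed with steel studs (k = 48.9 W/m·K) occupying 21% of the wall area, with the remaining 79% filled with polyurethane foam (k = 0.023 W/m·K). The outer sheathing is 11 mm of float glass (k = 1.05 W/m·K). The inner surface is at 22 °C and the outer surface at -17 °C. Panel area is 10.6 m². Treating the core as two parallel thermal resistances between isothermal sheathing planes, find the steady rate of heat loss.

Sheathing layers in series; stud and cavity paths in parallel between them.
R_inner = 0.011/(0.116×10.6) = 0.008946 K/W
R_stud  = 0.105/(48.9×0.21×10.6) = 9.646×10^-4 K/W
R_cav   = 0.105/(0.023×0.79×10.6) = 0.5452 K/W
1/R_core = 1/R_stud + 1/R_cav → R_core = 9.629×10^-4 K/W
R_outer = 0.011/(1.05×10.6) = 9.883×10^-4 K/W
R_total = 0.0109 K/W
Q = ΔT/R_total = 39/0.0109

Q ≈ 3580 W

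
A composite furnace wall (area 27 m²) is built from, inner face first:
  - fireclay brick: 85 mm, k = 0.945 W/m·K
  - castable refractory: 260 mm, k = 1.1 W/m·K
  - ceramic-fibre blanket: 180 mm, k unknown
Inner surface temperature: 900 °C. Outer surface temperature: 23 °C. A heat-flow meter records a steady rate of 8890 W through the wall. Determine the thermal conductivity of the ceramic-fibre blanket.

Series thermal resistances:
R_fireclay brick = L/(kA) = 0.085/(0.945×27) = 0.003331 K/W
R_castable refractory = L/(kA) = 0.26/(1.1×27) = 0.008754 K/W
Sum of known resistances R_other = 0.01209 K/W
Total R = ΔT/Q = 877/8890 = 0.09865 K/W
R_ceramic-fibre blanket = R_total − R_other = 0.08656 K/W
k = L/(R·A) = 0.18/(0.08656×27)

k ≈ 0.077 W/(m·K)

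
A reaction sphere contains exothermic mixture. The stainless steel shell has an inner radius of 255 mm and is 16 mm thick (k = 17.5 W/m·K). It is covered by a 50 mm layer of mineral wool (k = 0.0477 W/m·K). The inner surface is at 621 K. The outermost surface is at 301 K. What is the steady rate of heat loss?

Q ≈ 333 W

Spherical conduction: R = (1/r_in − 1/r_out)/(4πk) per layer; series-sum.
R_stainless steel shell = (1/0.255 − 1/0.271)/(4π×17.5) = 0.001053 K/W
R_mineral wool = (1/0.271 − 1/0.321)/(4π×0.0477) = 0.9589 K/W
R_total = 0.9599 K/W
Q = ΔT/R_total = 320/0.9599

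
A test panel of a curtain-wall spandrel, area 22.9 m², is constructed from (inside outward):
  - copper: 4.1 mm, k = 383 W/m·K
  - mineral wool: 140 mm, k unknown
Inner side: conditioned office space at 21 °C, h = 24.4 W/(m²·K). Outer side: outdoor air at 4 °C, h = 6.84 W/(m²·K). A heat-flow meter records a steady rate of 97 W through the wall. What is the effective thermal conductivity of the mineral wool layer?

Model the wall as resistances in series:
R_inner film = 1/(h_i·A) = 1/(24.4×22.9) = 0.00179 K/W
R_copper = L/(kA) = 0.0041/(383×22.9) = 4.675×10^-7 K/W
R_outer film = 1/(h_o·A) = 1/(6.84×22.9) = 0.006384 K/W
Sum of known resistances R_other = 0.008174 K/W
Total R = ΔT/Q = 17/97 = 0.1753 K/W
R_mineral wool = R_total − R_other = 0.1671 K/W
k = L/(R·A) = 0.14/(0.1671×22.9)

k ≈ 0.0366 W/(m·K)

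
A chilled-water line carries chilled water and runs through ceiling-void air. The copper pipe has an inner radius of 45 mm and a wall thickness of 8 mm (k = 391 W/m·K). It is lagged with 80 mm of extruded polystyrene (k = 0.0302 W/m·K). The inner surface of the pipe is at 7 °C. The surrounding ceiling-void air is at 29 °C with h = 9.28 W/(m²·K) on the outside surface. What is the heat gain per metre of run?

Radial resistances (cylindrical: R_cond = ln(r_o/r_i)/(2πkL), R_conv = 1/(h·2πrL)):
R_copper pipe wall = ln(53/45)/(2π×391×1) = 6.66×10^-5 K/W
R_extruded polystyrene = ln(133/53)/(2π×0.0302×1) = 4.849 K/W
R_outer film = 1/(h_o·2πr_oL) = 1/(9.28×2π×0.133×1) = 0.1289 K/W
R_total = 4.978 K/W
Q = ΔT/R_total = 22/4.978

q′ ≈ 4.42 W/m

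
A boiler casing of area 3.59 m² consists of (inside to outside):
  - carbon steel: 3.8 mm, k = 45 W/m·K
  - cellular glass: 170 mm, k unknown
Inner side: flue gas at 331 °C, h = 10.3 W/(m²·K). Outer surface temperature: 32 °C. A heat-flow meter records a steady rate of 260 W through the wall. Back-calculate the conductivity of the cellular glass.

Treating each layer as a thermal resistance in series:
R_inner film = 1/(h_i·A) = 1/(10.3×3.59) = 0.02704 K/W
R_carbon steel = L/(kA) = 0.0038/(45×3.59) = 2.352×10^-5 K/W
Sum of known resistances R_other = 0.02707 K/W
Total R = ΔT/Q = 299/260 = 1.15 K/W
R_cellular glass = R_total − R_other = 1.123 K/W
k = L/(R·A) = 0.17/(1.123×3.59)

k ≈ 0.0422 W/(m·K)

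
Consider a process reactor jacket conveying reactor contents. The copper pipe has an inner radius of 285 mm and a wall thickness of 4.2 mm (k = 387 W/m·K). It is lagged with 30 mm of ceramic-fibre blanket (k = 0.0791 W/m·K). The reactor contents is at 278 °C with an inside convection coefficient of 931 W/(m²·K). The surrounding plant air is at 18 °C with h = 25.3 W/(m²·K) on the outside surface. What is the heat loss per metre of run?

q′ ≈ 1190 W/m

Radial resistances (cylindrical: R_cond = ln(r_o/r_i)/(2πkL), R_conv = 1/(h·2πrL)):
R_inner film = 1/(h_i·2πr₁L) = 1/(931×2π×0.285×1) = 5.998×10^-4 K/W
R_copper pipe wall = ln(289.2/285)/(2π×387×1) = 6.016×10^-6 K/W
R_ceramic-fibre blanket = ln(319.2/289.2)/(2π×0.0791×1) = 0.1986 K/W
R_outer film = 1/(h_o·2πr_oL) = 1/(25.3×2π×0.3192×1) = 0.01971 K/W
R_total = 0.2189 K/W
Q = ΔT/R_total = 260/0.2189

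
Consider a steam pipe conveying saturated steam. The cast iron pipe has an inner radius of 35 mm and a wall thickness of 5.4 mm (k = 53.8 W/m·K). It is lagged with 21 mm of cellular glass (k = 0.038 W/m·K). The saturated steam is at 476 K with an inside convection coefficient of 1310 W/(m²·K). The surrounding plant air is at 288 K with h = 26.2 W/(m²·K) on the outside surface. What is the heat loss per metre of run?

Treating each annulus and film as a series resistance:
R_inner film = 1/(h_i·2πr₁L) = 1/(1310×2π×0.035×1) = 0.003471 K/W
R_cast iron pipe wall = ln(40.4/35)/(2π×53.8×1) = 4.245×10^-4 K/W
R_cellular glass = ln(61.4/40.4)/(2π×0.038×1) = 1.753 K/W
R_outer film = 1/(h_o·2πr_oL) = 1/(26.2×2π×0.0614×1) = 0.09894 K/W
R_total = 1.856 K/W
Q = ΔT/R_total = 188/1.856

q′ ≈ 101 W/m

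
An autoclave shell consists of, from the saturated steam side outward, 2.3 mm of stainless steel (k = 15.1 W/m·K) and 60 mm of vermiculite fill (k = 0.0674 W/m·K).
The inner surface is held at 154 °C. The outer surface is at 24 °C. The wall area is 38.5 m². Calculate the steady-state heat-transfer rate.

Series thermal resistances:
R_stainless steel = L/(kA) = 0.0023/(15.1×38.5) = 3.956×10^-6 K/W
R_vermiculite fill = L/(kA) = 0.06/(0.0674×38.5) = 0.02312 K/W
R_total = 0.02313 K/W
Q = ΔT / R_total = 130 / 0.02313

Q ≈ 5620 W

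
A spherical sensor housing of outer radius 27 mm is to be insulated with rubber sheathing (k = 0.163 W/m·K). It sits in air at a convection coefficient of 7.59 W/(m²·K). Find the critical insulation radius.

For a sphere r_cr = 2k/h = 2×0.163/7.59
r_cr = 43 mm; since the bare radius (27 mm) is below r_cr, adding a thin layer of insulation will *increase* heat loss.

r_cr ≈ 43 mm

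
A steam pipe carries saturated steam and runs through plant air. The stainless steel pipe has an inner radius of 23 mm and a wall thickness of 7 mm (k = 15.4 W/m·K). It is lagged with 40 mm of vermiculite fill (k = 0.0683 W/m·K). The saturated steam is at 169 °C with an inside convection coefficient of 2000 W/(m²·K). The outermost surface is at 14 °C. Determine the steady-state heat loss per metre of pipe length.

q′ ≈ 78.3 W/m

Cylindrical conduction, so R = ln(r₂/r₁)/(2πkL) per layer, in series:
R_inner film = 1/(h_i·2πr₁L) = 1/(2000×2π×0.023×1) = 0.00346 K/W
R_stainless steel pipe wall = ln(30/23)/(2π×15.4×1) = 0.002746 K/W
R_vermiculite fill = ln(70/30)/(2π×0.0683×1) = 1.974 K/W
R_total = 1.981 K/W
Q = ΔT/R_total = 155/1.981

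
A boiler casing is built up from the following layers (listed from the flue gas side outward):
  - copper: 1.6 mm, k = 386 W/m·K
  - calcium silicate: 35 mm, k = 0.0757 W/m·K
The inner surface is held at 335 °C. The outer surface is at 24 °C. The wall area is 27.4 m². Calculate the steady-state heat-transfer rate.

Series thermal resistances:
R_copper = L/(kA) = 0.0016/(386×27.4) = 1.513×10^-7 K/W
R_calcium silicate = L/(kA) = 0.035/(0.0757×27.4) = 0.01687 K/W
R_total = 0.01687 K/W
Q = ΔT / R_total = 311 / 0.01687

Q ≈ 18400 W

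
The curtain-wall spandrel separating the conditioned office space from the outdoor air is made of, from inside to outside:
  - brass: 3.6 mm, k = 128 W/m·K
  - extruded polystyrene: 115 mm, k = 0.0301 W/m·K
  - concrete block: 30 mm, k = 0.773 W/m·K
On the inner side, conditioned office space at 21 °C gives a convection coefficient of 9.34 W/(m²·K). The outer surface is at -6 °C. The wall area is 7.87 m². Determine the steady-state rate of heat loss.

Treating each layer as a thermal resistance in series:
R_inner film = 1/(h_i·A) = 1/(9.34×7.87) = 0.0136 K/W
R_brass = L/(kA) = 0.0036/(128×7.87) = 3.574×10^-6 K/W
R_extruded polystyrene = L/(kA) = 0.115/(0.0301×7.87) = 0.4855 K/W
R_concrete block = L/(kA) = 0.03/(0.773×7.87) = 0.004931 K/W
R_total = 0.504 K/W
Q = ΔT / R_total = 27 / 0.504

Q ≈ 53.6 W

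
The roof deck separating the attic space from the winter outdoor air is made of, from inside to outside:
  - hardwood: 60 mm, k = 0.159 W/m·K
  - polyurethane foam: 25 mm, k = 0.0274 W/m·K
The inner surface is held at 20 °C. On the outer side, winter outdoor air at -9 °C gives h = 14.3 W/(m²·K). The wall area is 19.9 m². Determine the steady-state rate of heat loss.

Model the wall as resistances in series:
R_hardwood = L/(kA) = 0.06/(0.159×19.9) = 0.01896 K/W
R_polyurethane foam = L/(kA) = 0.025/(0.0274×19.9) = 0.04585 K/W
R_outer film = 1/(h_o·A) = 1/(14.3×19.9) = 0.003514 K/W
R_total = 0.06833 K/W
Q = ΔT / R_total = 29 / 0.06833

Q ≈ 424 W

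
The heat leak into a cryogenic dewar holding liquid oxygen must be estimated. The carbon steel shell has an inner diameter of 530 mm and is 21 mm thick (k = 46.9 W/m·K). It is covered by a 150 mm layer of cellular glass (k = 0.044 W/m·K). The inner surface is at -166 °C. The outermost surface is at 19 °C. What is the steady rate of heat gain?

Q ≈ 85 W

Radial (spherical) resistances in series:
R_carbon steel shell = (1/0.265 − 1/0.286)/(4π×46.9) = 4.701×10^-4 K/W
R_cellular glass = (1/0.286 − 1/0.436)/(4π×0.044) = 2.176 K/W
R_total = 2.176 K/W
Q = ΔT/R_total = 185/2.176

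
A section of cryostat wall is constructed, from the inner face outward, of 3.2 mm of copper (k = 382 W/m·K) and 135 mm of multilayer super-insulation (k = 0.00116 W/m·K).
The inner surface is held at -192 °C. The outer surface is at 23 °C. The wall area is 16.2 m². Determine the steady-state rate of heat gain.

Q ≈ 29.9 W

Series thermal resistances:
R_copper = L/(kA) = 0.0032/(382×16.2) = 5.171×10^-7 K/W
R_multilayer super-insulation = L/(kA) = 0.135/(0.00116×16.2) = 7.184 K/W
R_total = 7.184 K/W
Q = ΔT / R_total = 215 / 7.184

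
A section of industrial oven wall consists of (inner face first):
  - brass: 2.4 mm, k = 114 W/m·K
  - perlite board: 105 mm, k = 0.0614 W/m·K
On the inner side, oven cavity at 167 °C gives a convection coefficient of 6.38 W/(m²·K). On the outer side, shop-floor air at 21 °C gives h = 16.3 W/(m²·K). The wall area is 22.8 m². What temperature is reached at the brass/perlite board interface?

T ≈ 155 °C

Using the resistance-network approach (series):
R_inner film = 1/(h_i·A) = 1/(6.38×22.8) = 0.006875 K/W
R_brass = L/(kA) = 0.0024/(114×22.8) = 9.234×10^-7 K/W
R_perlite board = L/(kA) = 0.105/(0.0614×22.8) = 0.075 K/W
R_outer film = 1/(h_o·A) = 1/(16.3×22.8) = 0.002691 K/W
R_total = 0.08457 K/W;  Q = ΔT/R_total = 146/0.08457 = 1726 W
T_interface = T_inner − Q·ΣR(inner→interface) = 167 − 1730×0.006875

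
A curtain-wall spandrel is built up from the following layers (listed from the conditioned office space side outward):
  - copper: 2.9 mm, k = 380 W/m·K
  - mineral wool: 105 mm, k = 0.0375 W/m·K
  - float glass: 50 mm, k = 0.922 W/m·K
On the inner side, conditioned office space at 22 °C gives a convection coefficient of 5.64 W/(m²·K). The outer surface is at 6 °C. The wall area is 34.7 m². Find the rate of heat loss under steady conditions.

Q ≈ 183 W

Thermal resistances in series:
R_inner film = 1/(h_i·A) = 1/(5.64×34.7) = 0.00511 K/W
R_copper = L/(kA) = 0.0029/(380×34.7) = 2.199×10^-7 K/W
R_mineral wool = L/(kA) = 0.105/(0.0375×34.7) = 0.08069 K/W
R_float glass = L/(kA) = 0.05/(0.922×34.7) = 0.001563 K/W
R_total = 0.08736 K/W
Q = ΔT / R_total = 16 / 0.08736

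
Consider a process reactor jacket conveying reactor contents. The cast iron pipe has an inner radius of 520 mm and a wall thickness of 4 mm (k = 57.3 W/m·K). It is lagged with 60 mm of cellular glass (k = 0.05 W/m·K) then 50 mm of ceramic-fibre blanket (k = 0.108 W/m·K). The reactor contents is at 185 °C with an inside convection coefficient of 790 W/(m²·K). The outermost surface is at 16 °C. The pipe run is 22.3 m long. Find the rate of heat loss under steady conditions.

Cylindrical conduction, so R = ln(r₂/r₁)/(2πkL) per layer, in series:
R_inner film = 1/(h_i·2πr₁L) = 1/(790×2π×0.52×22.3) = 1.737×10^-5 K/W
R_cast iron pipe wall = ln(524/520)/(2π×57.3×22.3) = 9.544×10^-7 K/W
R_cellular glass = ln(584/524)/(2π×0.05×22.3) = 0.01547 K/W
R_ceramic-fibre blanket = ln(634/584)/(2π×0.108×22.3) = 0.005429 K/W
R_total = 0.02092 K/W
Q = ΔT/R_total = 169/0.02092

Q ≈ 8080 W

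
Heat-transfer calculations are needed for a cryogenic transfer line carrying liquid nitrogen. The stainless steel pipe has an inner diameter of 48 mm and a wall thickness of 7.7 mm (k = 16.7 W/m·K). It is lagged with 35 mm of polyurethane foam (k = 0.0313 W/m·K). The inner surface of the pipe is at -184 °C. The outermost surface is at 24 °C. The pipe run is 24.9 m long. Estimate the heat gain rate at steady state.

Q ≈ 1370 W

Radial resistances (cylindrical: R_cond = ln(r_o/r_i)/(2πkL), R_conv = 1/(h·2πrL)):
R_stainless steel pipe wall = ln(31.7/24)/(2π×16.7×24.9) = 1.065×10^-4 K/W
R_polyurethane foam = ln(66.7/31.7)/(2π×0.0313×24.9) = 0.1519 K/W
R_total = 0.152 K/W
Q = ΔT/R_total = 208/0.152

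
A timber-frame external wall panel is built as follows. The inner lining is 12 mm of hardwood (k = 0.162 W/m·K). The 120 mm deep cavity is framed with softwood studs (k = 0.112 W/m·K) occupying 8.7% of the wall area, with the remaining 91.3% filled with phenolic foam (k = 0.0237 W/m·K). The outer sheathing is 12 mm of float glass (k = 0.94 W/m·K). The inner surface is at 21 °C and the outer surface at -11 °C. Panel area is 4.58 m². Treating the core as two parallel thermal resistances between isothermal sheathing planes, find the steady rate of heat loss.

Q ≈ 37.5 W

Sheathing layers in series; stud and cavity paths in parallel between them.
R_inner = 0.012/(0.162×4.58) = 0.01617 K/W
R_stud  = 0.12/(0.112×0.087×4.58) = 2.689 K/W
R_cav   = 0.12/(0.0237×0.913×4.58) = 1.211 K/W
1/R_core = 1/R_stud + 1/R_cav → R_core = 0.8349 K/W
R_outer = 0.012/(0.94×4.58) = 0.002787 K/W
R_total = 0.8539 K/W
Q = ΔT/R_total = 32/0.8539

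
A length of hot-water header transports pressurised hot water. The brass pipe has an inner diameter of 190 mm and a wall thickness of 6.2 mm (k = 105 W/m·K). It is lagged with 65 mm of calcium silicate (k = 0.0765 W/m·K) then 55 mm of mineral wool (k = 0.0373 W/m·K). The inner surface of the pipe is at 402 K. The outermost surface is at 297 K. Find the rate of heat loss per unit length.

q′ ≈ 46.6 W/m

Per-layer cylindrical resistances, series-summed:
R_brass pipe wall = ln(101.2/95)/(2π×105×1) = 9.583×10^-5 K/W
R_calcium silicate = ln(166.2/101.2)/(2π×0.0765×1) = 1.032 K/W
R_mineral wool = ln(221.2/166.2)/(2π×0.0373×1) = 1.22 K/W
R_total = 2.252 K/W
Q = ΔT/R_total = 105/2.252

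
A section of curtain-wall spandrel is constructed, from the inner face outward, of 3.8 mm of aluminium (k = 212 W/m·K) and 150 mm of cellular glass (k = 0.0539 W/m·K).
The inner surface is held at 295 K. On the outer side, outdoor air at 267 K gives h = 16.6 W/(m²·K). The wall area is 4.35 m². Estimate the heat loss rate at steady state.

Treating each layer as a thermal resistance in series:
R_aluminium = L/(kA) = 0.0038/(212×4.35) = 4.121×10^-6 K/W
R_cellular glass = L/(kA) = 0.15/(0.0539×4.35) = 0.6398 K/W
R_outer film = 1/(h_o·A) = 1/(16.6×4.35) = 0.01385 K/W
R_total = 0.6536 K/W
Q = ΔT / R_total = 28 / 0.6536

Q ≈ 42.8 W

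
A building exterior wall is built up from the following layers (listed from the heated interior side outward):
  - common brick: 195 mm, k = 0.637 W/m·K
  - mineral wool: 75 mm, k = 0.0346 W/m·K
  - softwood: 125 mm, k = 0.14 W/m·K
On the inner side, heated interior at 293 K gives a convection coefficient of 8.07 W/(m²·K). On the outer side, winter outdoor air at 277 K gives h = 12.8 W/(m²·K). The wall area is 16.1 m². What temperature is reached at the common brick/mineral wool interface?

T ≈ 291 K

Using the resistance-network approach (series):
R_inner film = 1/(h_i·A) = 1/(8.07×16.1) = 0.007697 K/W
R_common brick = L/(kA) = 0.195/(0.637×16.1) = 0.01901 K/W
R_mineral wool = L/(kA) = 0.075/(0.0346×16.1) = 0.1346 K/W
R_softwood = L/(kA) = 0.125/(0.14×16.1) = 0.05546 K/W
R_outer film = 1/(h_o·A) = 1/(12.8×16.1) = 0.004852 K/W
R_total = 0.2217 K/W;  Q = ΔT/R_total = 16/0.2217 = 72.18 W
T_interface = T_inner − Q·ΣR(inner→interface) = 293 − 72.2×0.02671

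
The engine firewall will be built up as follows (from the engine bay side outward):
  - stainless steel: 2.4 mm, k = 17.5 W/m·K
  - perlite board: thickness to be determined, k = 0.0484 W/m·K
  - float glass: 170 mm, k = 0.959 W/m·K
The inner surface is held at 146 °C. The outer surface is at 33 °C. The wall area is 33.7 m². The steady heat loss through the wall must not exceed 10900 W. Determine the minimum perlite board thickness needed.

L ≈ 8.32 mm

Treating each layer as a thermal resistance in series:
R_stainless steel = L/(kA) = 0.0024/(17.5×33.7) = 4.07×10^-6 K/W
R_float glass = L/(kA) = 0.17/(0.959×33.7) = 0.00526 K/W
Sum of the known resistances R_other = 0.005264 K/W
Required total resistance R_tot = ΔT/Q_allow = 113/10900 = 0.01037 K/W
R_perlite board = R_tot − R_other = 0.005103 K/W
L = R·k·A = 0.005103×0.0484×33.7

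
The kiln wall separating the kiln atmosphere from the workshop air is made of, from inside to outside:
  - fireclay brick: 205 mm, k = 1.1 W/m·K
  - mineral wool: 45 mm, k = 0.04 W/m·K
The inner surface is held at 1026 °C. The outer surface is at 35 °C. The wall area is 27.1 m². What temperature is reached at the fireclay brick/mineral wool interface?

T ≈ 885 °C

Series thermal resistances:
R_fireclay brick = L/(kA) = 0.205/(1.1×27.1) = 0.006877 K/W
R_mineral wool = L/(kA) = 0.045/(0.04×27.1) = 0.04151 K/W
R_total = 0.04839 K/W;  Q = ΔT/R_total = 991/0.04839 = 20480 W
T_interface = T_inner − Q·ΣR(inner→interface) = 1026 − 20500×0.006877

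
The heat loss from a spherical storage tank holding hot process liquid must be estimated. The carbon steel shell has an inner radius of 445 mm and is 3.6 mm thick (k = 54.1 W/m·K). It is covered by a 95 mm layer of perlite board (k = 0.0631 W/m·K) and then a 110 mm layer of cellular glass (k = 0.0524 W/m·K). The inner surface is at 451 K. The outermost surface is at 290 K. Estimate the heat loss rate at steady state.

Q ≈ 167 W

For a spherical shell R = (1/r₁ − 1/r₂)/(4πk); film R = 1/(h·4πr²). In series:
R_carbon steel shell = (1/0.445 − 1/0.4486)/(4π×54.1) = 2.653×10^-5 K/W
R_perlite board = (1/0.4486 − 1/0.5436)/(4π×0.0631) = 0.4913 K/W
R_cellular glass = (1/0.5436 − 1/0.6536)/(4π×0.0524) = 0.4702 K/W
R_total = 0.9615 K/W
Q = ΔT/R_total = 161/0.9615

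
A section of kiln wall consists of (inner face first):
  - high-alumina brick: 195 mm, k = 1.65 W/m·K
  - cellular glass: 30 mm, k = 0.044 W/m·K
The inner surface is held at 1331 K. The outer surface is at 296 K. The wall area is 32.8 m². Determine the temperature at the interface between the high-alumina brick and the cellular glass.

T ≈ 1180 K

Model the wall as resistances in series:
R_high-alumina brick = L/(kA) = 0.195/(1.65×32.8) = 0.003603 K/W
R_cellular glass = L/(kA) = 0.03/(0.044×32.8) = 0.02079 K/W
R_total = 0.02439 K/W;  Q = ΔT/R_total = 1035/0.02439 = 42430 W
T_interface = T_inner − Q·ΣR(inner→interface) = 1331 − 42400×0.003603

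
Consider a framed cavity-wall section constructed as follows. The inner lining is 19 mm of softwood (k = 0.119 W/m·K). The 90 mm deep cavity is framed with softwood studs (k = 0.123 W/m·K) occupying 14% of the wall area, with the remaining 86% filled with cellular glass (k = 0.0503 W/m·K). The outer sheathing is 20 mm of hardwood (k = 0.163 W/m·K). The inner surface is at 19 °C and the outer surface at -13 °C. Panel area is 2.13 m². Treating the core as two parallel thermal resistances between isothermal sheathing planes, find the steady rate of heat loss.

Sheathing layers in series; stud and cavity paths in parallel between them.
R_inner = 0.019/(0.119×2.13) = 0.07496 K/W
R_stud  = 0.09/(0.123×0.14×2.13) = 2.454 K/W
R_cav   = 0.09/(0.0503×0.86×2.13) = 0.9768 K/W
1/R_core = 1/R_stud + 1/R_cav → R_core = 0.6987 K/W
R_outer = 0.02/(0.163×2.13) = 0.05761 K/W
R_total = 0.8312 K/W
Q = ΔT/R_total = 32/0.8312

Q ≈ 38.5 W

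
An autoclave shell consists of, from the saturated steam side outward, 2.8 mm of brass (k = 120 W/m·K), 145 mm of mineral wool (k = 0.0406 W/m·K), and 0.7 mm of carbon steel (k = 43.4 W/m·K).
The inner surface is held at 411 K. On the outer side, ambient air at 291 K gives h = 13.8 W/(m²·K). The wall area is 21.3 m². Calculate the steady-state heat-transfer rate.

Using the resistance-network approach (series):
R_brass = L/(kA) = 0.0028/(120×21.3) = 1.095×10^-6 K/W
R_mineral wool = L/(kA) = 0.145/(0.0406×21.3) = 0.1677 K/W
R_carbon steel = L/(kA) = 0.0007/(43.4×21.3) = 7.572×10^-7 K/W
R_outer film = 1/(h_o·A) = 1/(13.8×21.3) = 0.003402 K/W
R_total = 0.1711 K/W
Q = ΔT / R_total = 120 / 0.1711

Q ≈ 701 W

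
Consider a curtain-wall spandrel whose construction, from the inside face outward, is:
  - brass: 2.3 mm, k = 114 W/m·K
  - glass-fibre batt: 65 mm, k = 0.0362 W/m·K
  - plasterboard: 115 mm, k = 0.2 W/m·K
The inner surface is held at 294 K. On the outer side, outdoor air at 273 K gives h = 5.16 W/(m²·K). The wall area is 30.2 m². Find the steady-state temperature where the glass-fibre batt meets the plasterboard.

Model the wall as resistances in series:
R_brass = L/(kA) = 0.0023/(114×30.2) = 6.681×10^-7 K/W
R_glass-fibre batt = L/(kA) = 0.065/(0.0362×30.2) = 0.05946 K/W
R_plasterboard = L/(kA) = 0.115/(0.2×30.2) = 0.01904 K/W
R_outer film = 1/(h_o·A) = 1/(5.16×30.2) = 0.006417 K/W
R_total = 0.08491 K/W;  Q = ΔT/R_total = 21/0.08491 = 247.3 W
T_interface = T_inner − Q·ΣR(inner→interface) = 294 − 247×0.05946

T ≈ 279 K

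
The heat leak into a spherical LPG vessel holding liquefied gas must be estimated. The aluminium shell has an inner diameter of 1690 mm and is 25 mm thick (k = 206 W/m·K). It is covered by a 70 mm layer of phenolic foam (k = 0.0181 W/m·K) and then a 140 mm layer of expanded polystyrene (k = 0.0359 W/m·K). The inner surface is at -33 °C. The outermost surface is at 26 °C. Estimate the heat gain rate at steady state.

Q ≈ 86.5 W

Radial (spherical) resistances in series:
R_aluminium shell = (1/0.845 − 1/0.87)/(4π×206) = 1.314×10^-5 K/W
R_phenolic foam = (1/0.87 − 1/0.94)/(4π×0.0181) = 0.3763 K/W
R_expanded polystyrene = (1/0.94 − 1/1.08)/(4π×0.0359) = 0.3057 K/W
R_total = 0.682 K/W
Q = ΔT/R_total = 59/0.682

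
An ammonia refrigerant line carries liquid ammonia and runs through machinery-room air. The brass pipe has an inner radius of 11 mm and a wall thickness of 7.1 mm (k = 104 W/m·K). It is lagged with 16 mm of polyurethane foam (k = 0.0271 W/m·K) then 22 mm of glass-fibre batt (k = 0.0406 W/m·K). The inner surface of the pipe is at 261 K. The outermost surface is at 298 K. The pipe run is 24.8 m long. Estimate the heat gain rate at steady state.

Q ≈ 162 W

Per-layer cylindrical resistances, series-summed:
R_brass pipe wall = ln(18.1/11)/(2π×104×24.8) = 3.073×10^-5 K/W
R_polyurethane foam = ln(34.1/18.1)/(2π×0.0271×24.8) = 0.15 K/W
R_glass-fibre batt = ln(56.1/34.1)/(2π×0.0406×24.8) = 0.07869 K/W
R_total = 0.2287 K/W
Q = ΔT/R_total = 37/0.2287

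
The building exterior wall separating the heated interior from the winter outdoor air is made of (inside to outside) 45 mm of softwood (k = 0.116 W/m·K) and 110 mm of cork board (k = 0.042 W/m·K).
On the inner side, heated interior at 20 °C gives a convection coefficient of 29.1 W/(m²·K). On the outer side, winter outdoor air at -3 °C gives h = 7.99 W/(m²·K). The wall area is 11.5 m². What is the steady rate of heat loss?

Q ≈ 83.5 W

Thermal resistances in series:
R_inner film = 1/(h_i·A) = 1/(29.1×11.5) = 0.002988 K/W
R_softwood = L/(kA) = 0.045/(0.116×11.5) = 0.03373 K/W
R_cork board = L/(kA) = 0.11/(0.042×11.5) = 0.2277 K/W
R_outer film = 1/(h_o·A) = 1/(7.99×11.5) = 0.01088 K/W
R_total = 0.2753 K/W
Q = ΔT / R_total = 23 / 0.2753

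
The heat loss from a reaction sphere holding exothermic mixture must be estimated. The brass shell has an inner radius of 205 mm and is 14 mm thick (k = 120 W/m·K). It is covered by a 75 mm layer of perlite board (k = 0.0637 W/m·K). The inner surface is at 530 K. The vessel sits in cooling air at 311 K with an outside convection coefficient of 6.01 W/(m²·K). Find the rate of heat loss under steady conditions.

For a spherical shell R = (1/r₁ − 1/r₂)/(4πk); film R = 1/(h·4πr²). In series:
R_brass shell = (1/0.205 − 1/0.219)/(4π×120) = 2.068×10^-4 K/W
R_perlite board = (1/0.219 − 1/0.294)/(4π×0.0637) = 1.455 K/W
R_outer film = 1/(h·4πr_o²) = 1/(6.01×4π×0.294²) = 0.1532 K/W
R_total = 1.609 K/W
Q = ΔT/R_total = 219/1.609

Q ≈ 136 W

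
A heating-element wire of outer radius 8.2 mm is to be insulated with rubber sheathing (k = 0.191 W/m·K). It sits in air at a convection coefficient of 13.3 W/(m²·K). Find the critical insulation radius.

r_cr ≈ 14.4 mm

For a cylinder r_cr = k/h = 0.191/13.3
r_cr = 14.4 mm; since the bare radius (8.2 mm) is below r_cr, adding a thin layer of insulation will *increase* heat loss.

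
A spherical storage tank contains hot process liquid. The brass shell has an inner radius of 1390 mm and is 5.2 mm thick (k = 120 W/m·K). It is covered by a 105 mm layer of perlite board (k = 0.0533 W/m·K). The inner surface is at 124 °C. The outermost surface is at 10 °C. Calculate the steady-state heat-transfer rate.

Radial (spherical) resistances in series:
R_brass shell = (1/1.39 − 1/1.3952)/(4π×120) = 1.778×10^-6 K/W
R_perlite board = (1/1.3952 − 1/1.5002)/(4π×0.0533) = 0.0749 K/W
R_total = 0.0749 K/W
Q = ΔT/R_total = 114/0.0749

Q ≈ 1520 W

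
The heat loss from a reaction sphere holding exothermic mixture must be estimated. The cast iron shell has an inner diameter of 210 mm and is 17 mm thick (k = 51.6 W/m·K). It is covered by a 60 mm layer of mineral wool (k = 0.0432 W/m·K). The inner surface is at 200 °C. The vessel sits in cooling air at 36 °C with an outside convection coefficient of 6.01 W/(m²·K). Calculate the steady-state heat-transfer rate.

For a spherical shell R = (1/r₁ − 1/r₂)/(4πk); film R = 1/(h·4πr²). In series:
R_cast iron shell = (1/0.105 − 1/0.122)/(4π×51.6) = 0.002047 K/W
R_mineral wool = (1/0.122 − 1/0.182)/(4π×0.0432) = 4.978 K/W
R_outer film = 1/(h·4πr_o²) = 1/(6.01×4π×0.182²) = 0.3997 K/W
R_total = 5.379 K/W
Q = ΔT/R_total = 164/5.379

Q ≈ 30.5 W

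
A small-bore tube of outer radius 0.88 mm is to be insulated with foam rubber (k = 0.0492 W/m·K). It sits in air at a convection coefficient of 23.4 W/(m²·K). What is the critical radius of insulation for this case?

For a cylinder r_cr = k/h = 0.0492/23.4
r_cr = 2.1 mm; since the bare radius (0.88 mm) is below r_cr, adding a thin layer of insulation will *increase* heat loss.

r_cr ≈ 2.1 mm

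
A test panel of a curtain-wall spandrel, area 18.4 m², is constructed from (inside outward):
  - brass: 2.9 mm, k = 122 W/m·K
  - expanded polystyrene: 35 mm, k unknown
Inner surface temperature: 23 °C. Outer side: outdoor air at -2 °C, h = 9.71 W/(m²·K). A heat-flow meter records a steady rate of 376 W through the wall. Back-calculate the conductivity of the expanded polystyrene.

Series thermal resistances:
R_brass = L/(kA) = 0.0029/(122×18.4) = 1.292×10^-6 K/W
R_outer film = 1/(h_o·A) = 1/(9.71×18.4) = 0.005597 K/W
Sum of known resistances R_other = 0.005598 K/W
Total R = ΔT/Q = 25/376 = 0.06649 K/W
R_expanded polystyrene = R_total − R_other = 0.06089 K/W
k = L/(R·A) = 0.035/(0.06089×18.4)

k ≈ 0.0312 W/(m·K)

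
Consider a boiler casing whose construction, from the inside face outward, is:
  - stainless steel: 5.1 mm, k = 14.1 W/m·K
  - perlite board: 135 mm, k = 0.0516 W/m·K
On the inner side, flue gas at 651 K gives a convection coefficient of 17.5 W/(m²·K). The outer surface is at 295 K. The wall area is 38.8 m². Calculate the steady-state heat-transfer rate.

Q ≈ 5170 W

Series thermal resistances:
R_inner film = 1/(h_i·A) = 1/(17.5×38.8) = 0.001473 K/W
R_stainless steel = L/(kA) = 0.0051/(14.1×38.8) = 9.322×10^-6 K/W
R_perlite board = L/(kA) = 0.135/(0.0516×38.8) = 0.06743 K/W
R_total = 0.06891 K/W
Q = ΔT / R_total = 356 / 0.06891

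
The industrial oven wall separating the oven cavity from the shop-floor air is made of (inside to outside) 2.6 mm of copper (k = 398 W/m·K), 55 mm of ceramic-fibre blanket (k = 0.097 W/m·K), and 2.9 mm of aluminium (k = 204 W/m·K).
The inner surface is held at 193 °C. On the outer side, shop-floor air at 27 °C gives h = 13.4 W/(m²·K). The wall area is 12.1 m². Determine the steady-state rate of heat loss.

Q ≈ 3130 W

Thermal resistances in series:
R_copper = L/(kA) = 0.0026/(398×12.1) = 5.399×10^-7 K/W
R_ceramic-fibre blanket = L/(kA) = 0.055/(0.097×12.1) = 0.04686 K/W
R_aluminium = L/(kA) = 0.0029/(204×12.1) = 1.175×10^-6 K/W
R_outer film = 1/(h_o·A) = 1/(13.4×12.1) = 0.006168 K/W
R_total = 0.05303 K/W
Q = ΔT / R_total = 166 / 0.05303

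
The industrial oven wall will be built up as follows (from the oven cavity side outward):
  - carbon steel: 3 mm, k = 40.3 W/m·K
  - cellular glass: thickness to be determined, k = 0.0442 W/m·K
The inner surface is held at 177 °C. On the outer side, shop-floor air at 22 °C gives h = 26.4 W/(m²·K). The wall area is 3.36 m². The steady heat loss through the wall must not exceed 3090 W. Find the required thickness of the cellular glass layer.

Treating each layer as a thermal resistance in series:
R_carbon steel = L/(kA) = 0.003/(40.3×3.36) = 2.216×10^-5 K/W
R_outer film = 1/(h_o·A) = 1/(26.4×3.36) = 0.01127 K/W
Sum of the known resistances R_other = 0.0113 K/W
Required total resistance R_tot = ΔT/Q_allow = 155/3090 = 0.05016 K/W
R_cellular glass = R_tot − R_other = 0.03887 K/W
L = R·k·A = 0.03887×0.0442×3.36

L ≈ 5.77 mm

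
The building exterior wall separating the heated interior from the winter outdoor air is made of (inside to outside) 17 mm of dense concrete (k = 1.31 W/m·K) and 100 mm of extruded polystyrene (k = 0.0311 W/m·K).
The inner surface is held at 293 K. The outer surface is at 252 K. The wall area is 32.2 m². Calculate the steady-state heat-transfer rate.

Model the wall as resistances in series:
R_dense concrete = L/(kA) = 0.017/(1.31×32.2) = 4.03×10^-4 K/W
R_extruded polystyrene = L/(kA) = 0.1/(0.0311×32.2) = 0.09986 K/W
R_total = 0.1003 K/W
Q = ΔT / R_total = 41 / 0.1003

Q ≈ 409 W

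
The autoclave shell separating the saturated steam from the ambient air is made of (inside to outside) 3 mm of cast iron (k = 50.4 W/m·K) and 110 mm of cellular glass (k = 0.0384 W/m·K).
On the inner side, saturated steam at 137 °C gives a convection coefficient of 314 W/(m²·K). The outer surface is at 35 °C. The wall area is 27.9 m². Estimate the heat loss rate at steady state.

Using the resistance-network approach (series):
R_inner film = 1/(h_i·A) = 1/(314×27.9) = 1.141×10^-4 K/W
R_cast iron = L/(kA) = 0.003/(50.4×27.9) = 2.133×10^-6 K/W
R_cellular glass = L/(kA) = 0.11/(0.0384×27.9) = 0.1027 K/W
R_total = 0.1028 K/W
Q = ΔT / R_total = 102 / 0.1028

Q ≈ 992 W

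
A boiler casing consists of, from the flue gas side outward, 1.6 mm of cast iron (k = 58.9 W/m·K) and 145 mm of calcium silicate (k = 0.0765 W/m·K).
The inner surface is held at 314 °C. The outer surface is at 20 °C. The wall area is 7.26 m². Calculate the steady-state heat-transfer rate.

Series thermal resistances:
R_cast iron = L/(kA) = 0.0016/(58.9×7.26) = 3.742×10^-6 K/W
R_calcium silicate = L/(kA) = 0.145/(0.0765×7.26) = 0.2611 K/W
R_total = 0.2611 K/W
Q = ΔT / R_total = 294 / 0.2611

Q ≈ 1130 W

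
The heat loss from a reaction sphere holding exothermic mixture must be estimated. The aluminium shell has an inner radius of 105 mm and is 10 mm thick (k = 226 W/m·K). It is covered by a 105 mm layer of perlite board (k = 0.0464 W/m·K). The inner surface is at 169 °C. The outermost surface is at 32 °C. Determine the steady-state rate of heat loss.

Q ≈ 19.2 W

Each spherical layer contributes R = (1/r_i − 1/r_o)/(4πk):
R_aluminium shell = (1/0.105 − 1/0.115)/(4π×226) = 2.916×10^-4 K/W
R_perlite board = (1/0.115 − 1/0.22)/(4π×0.0464) = 7.118 K/W
R_total = 7.118 K/W
Q = ΔT/R_total = 137/7.118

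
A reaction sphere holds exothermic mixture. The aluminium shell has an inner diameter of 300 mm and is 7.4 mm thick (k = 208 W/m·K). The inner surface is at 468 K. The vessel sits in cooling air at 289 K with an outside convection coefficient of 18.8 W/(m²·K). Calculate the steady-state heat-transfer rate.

Each spherical layer contributes R = (1/r_i − 1/r_o)/(4πk):
R_aluminium shell = (1/0.15 − 1/0.1574)/(4π×208) = 1.199×10^-4 K/W
R_outer film = 1/(h·4πr_o²) = 1/(18.8×4π×0.1574²) = 0.1709 K/W
R_total = 0.171 K/W
Q = ΔT/R_total = 179/0.171

Q ≈ 1050 W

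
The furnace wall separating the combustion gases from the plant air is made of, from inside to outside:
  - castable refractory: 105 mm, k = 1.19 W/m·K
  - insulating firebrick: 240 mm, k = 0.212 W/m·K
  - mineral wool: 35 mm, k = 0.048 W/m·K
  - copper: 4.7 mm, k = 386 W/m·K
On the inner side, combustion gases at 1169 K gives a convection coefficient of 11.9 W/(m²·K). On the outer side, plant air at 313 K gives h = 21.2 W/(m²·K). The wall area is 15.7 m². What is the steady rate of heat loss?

Q ≈ 6460 W

Thermal resistances in series:
R_inner film = 1/(h_i·A) = 1/(11.9×15.7) = 0.005352 K/W
R_castable refractory = L/(kA) = 0.105/(1.19×15.7) = 0.00562 K/W
R_insulating firebrick = L/(kA) = 0.24/(0.212×15.7) = 0.07211 K/W
R_mineral wool = L/(kA) = 0.035/(0.048×15.7) = 0.04644 K/W
R_copper = L/(kA) = 0.0047/(386×15.7) = 7.756×10^-7 K/W
R_outer film = 1/(h_o·A) = 1/(21.2×15.7) = 0.003004 K/W
R_total = 0.1325 K/W
Q = ΔT / R_total = 856 / 0.1325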